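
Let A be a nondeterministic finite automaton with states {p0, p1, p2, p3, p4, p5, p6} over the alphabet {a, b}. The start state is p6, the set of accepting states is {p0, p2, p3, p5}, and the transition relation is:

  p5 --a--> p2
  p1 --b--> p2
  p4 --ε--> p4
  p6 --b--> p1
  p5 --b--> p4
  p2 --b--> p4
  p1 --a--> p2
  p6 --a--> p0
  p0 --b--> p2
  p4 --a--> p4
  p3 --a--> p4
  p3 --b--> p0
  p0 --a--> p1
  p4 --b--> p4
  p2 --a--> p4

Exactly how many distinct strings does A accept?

6

The useful subgraph on states {p0, p1, p2, p6} is acyclic, so L(A) is finite; the longest accepting path visits 4 useful states, giving maximum string length 3.
Counting accepting paths from p6 by length: 1 of length 1, 3 of length 2, 2 of length 3. Total 6.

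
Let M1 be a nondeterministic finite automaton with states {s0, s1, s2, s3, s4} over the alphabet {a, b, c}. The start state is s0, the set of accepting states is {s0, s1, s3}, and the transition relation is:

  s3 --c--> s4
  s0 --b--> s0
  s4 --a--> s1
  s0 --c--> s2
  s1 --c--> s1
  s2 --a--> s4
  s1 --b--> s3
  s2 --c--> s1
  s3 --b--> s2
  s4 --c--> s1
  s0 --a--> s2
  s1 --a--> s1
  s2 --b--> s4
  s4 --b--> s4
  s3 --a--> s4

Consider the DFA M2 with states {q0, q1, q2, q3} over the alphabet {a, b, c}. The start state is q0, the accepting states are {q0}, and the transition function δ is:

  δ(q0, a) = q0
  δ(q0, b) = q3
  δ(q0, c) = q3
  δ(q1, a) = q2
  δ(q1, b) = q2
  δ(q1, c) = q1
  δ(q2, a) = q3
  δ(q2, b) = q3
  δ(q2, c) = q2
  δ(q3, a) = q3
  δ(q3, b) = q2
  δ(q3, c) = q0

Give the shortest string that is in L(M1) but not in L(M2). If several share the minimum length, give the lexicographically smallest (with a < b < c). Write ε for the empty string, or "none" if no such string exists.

b

The string b is accepted by M1 but not by M2.
No shorter string lies in the difference, and b is the lexicographically first length-1 string in L(M1) \ L(M2).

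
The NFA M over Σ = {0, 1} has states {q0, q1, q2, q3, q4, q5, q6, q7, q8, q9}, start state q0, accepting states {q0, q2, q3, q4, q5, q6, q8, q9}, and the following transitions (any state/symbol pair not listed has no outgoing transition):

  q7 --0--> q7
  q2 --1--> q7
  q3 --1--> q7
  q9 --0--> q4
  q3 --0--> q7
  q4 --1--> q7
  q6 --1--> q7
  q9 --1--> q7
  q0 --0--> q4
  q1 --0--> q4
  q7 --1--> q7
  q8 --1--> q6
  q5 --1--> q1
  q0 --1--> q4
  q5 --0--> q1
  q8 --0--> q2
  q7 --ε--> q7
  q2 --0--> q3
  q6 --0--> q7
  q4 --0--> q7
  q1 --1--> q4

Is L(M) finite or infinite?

finite

The useful states (reachable from q0 and able to reach an accepting state) are {q0, q4}.
Restricted to these states the transition graph has no cycle, so every accepting path has bounded length and L is finite.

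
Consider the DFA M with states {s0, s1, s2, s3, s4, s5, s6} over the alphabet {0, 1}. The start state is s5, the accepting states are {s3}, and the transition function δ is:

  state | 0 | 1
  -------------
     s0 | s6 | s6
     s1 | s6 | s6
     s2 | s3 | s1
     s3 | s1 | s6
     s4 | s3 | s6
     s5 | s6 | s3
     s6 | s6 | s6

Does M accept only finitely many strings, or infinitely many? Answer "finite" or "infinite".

finite

The useful states (reachable from s5 and able to reach an accepting state) are {s3, s5}.
Restricted to these states the transition graph has no cycle, so every accepting path has bounded length and L is finite.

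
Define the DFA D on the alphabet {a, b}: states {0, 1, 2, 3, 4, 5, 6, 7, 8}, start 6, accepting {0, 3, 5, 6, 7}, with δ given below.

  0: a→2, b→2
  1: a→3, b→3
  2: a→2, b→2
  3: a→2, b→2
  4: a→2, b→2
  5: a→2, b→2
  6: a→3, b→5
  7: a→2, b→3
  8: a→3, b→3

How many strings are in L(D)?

The useful subgraph on states {3, 5, 6} is acyclic, so L(D) is finite; the longest accepting path visits 2 useful states, giving maximum string length 1.
Counting accepting paths from 6 by length: 1 of length 0, 2 of length 1. Total 3.

3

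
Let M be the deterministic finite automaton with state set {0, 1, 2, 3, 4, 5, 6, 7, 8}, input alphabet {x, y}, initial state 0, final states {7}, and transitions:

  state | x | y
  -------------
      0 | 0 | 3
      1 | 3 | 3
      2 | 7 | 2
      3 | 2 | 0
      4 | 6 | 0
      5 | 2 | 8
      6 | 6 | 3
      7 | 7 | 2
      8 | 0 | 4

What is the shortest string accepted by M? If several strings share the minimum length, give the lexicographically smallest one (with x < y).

yxx

A breadth-first search from 0 reaches an accepting state first via the path 0 → 3 → 2 → 7 on input yxx.
No string of length < 3 is accepted (BFS exhausts all shorter strings without reaching an accepting state), and yxx is the lexicographically least accepting string of length 3.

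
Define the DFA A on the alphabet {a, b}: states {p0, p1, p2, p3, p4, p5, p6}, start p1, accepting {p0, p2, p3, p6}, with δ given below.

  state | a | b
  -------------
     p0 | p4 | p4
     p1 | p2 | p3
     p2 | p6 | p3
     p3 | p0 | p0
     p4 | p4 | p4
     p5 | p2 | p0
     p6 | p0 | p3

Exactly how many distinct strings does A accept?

The useful subgraph on states {p0, p1, p2, p3, p6} is acyclic, so L(A) is finite; the longest accepting path visits 5 useful states, giving maximum string length 4.
Counting accepting paths from p1 by length: 2 of length 1, 4 of length 2, 4 of length 3, 2 of length 4. Total 12.

12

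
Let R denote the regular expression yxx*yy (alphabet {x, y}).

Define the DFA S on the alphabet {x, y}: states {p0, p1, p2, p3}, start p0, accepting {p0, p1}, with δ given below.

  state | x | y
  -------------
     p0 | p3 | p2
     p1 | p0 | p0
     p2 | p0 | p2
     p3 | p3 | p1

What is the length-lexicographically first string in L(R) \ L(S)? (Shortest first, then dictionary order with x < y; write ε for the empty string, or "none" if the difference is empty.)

yxyy

The string yxyy is accepted by R but not by S.
No shorter string lies in the difference, and yxyy is the lexicographically first length-4 string in L(R) \ L(S).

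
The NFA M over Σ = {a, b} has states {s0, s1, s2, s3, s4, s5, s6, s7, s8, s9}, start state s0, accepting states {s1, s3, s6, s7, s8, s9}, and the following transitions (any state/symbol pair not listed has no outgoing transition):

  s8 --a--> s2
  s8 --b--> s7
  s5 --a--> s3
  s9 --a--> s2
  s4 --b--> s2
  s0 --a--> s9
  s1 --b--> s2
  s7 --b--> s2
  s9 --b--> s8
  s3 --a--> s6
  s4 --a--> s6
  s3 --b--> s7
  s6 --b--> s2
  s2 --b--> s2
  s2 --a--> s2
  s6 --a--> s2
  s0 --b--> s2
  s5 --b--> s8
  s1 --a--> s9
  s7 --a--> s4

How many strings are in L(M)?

The useful subgraph on states {s0, s4, s6, s7, s8, s9} is acyclic, so L(M) is finite; the longest accepting path visits 6 useful states, giving maximum string length 5.
Counting accepting paths from s0 by length: 1 of length 1, 1 of length 2, 1 of length 3, 1 of length 5. Total 4.

4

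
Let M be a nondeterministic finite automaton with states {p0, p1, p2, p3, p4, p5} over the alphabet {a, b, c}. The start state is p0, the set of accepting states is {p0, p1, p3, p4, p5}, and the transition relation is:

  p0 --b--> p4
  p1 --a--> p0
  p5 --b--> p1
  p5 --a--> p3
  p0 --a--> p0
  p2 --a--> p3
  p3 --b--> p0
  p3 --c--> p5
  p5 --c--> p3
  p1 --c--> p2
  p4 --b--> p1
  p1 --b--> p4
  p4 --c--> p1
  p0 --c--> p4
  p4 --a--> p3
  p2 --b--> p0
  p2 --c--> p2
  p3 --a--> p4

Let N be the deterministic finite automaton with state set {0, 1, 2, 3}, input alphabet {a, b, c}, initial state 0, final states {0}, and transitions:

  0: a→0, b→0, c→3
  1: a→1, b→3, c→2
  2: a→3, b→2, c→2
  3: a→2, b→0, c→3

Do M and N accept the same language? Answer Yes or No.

The string c is accepted by M but rejected by N.
So L(M) ≠ L(N).

No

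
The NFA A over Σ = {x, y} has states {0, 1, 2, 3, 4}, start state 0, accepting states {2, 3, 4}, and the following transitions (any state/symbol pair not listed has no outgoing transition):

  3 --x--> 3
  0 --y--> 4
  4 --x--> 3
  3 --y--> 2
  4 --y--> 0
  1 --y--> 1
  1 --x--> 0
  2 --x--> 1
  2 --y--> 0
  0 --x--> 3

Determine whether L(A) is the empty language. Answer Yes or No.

No

The string x is accepted: the run 0 → 3 ends in the accepting state 3.
Since at least one string is accepted, L(A) is not empty.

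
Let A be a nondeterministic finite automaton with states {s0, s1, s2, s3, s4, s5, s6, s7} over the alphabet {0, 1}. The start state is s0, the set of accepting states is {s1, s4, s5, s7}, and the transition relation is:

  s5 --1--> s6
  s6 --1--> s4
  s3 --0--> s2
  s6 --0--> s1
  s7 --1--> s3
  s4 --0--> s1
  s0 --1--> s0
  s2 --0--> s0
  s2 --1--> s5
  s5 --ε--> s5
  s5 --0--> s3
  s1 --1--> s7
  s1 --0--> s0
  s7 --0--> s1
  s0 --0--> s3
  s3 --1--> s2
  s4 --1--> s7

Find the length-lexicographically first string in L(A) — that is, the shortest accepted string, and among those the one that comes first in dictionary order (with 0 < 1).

001

A breadth-first search from s0 reaches an accepting state first via the path s0 → s3 → s2 → s5 on input 001.
No string of length < 3 is accepted (BFS exhausts all shorter strings without reaching an accepting state), and 001 is the lexicographically least accepting string of length 3.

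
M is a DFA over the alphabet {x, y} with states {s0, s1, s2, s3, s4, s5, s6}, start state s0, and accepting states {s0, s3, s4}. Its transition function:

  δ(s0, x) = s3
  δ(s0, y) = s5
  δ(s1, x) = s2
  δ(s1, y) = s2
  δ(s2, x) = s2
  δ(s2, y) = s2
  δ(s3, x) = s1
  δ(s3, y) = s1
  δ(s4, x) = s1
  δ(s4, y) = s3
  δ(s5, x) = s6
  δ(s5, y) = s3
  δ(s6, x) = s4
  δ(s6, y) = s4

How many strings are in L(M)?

7

The useful subgraph on states {s0, s3, s4, s5, s6} is acyclic, so L(M) is finite; the longest accepting path visits 5 useful states, giving maximum string length 4.
Counting accepting paths from s0 by length: 1 of length 0, 1 of length 1, 1 of length 2, 2 of length 3, 2 of length 4. Total 7.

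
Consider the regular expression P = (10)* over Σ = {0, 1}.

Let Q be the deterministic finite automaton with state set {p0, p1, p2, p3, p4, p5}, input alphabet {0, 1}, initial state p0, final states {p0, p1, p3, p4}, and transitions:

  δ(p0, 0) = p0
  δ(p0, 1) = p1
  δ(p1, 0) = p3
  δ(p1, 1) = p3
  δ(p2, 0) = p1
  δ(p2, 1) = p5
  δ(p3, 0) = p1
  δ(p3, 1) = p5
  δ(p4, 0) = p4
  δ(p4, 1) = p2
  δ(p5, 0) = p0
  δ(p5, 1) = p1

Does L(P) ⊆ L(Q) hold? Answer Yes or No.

Converting the expression P to a DFA (subset construction, then merging equivalent states) gives the minimal DFA with states {r0, r1, r2}, start state r0, accepting states {r0} and transitions r0: 0→r1, 1→r2; r1: 0→r1, 1→r1; r2: 0→r0, 1→r1.
Exploring the product automaton P × Q from the start pair (r0, p0), following both machines on each input symbol, reaches 8 state pairs: (r0, p0), (r1, p0), (r2, p1), (r1, p1), (r0, p3), (r1, p3), (r2, p5), (r1, p5).
P accepts in {r0} and Q accepts in {p0, p1, p3, p4}. The reachable pairs whose P-component is accepting are (r0, p0), (r0, p3); in each of them the Q-component is accepting too, so the product for L(P) \ L(Q) (P-component accepting, Q-component rejecting) has no reachable accepting pair and the difference is empty.
Hence every string in L(P) is also in L(Q).

Yes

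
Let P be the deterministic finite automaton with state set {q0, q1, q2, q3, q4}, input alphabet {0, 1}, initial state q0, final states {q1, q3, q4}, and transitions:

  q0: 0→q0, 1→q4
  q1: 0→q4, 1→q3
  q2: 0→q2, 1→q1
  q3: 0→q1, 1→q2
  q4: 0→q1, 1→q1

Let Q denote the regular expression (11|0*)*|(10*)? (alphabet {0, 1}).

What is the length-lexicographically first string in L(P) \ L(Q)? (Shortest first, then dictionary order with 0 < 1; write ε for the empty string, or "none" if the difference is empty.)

The string 01 is accepted by P but not by Q.
No shorter string lies in the difference, and 01 is the lexicographically first length-2 string in L(P) \ L(Q).

01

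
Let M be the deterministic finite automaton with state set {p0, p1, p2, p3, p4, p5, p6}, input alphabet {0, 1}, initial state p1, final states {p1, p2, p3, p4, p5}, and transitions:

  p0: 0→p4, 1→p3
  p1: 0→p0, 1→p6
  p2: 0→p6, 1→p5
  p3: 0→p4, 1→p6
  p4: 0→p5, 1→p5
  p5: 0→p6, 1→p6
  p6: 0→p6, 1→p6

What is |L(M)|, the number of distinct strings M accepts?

8

The useful subgraph on states {p0, p1, p3, p4, p5} is acyclic, so L(M) is finite; the longest accepting path visits 5 useful states, giving maximum string length 4.
Counting accepting paths from p1 by length: 1 of length 0, 2 of length 2, 3 of length 3, 2 of length 4. Total 8.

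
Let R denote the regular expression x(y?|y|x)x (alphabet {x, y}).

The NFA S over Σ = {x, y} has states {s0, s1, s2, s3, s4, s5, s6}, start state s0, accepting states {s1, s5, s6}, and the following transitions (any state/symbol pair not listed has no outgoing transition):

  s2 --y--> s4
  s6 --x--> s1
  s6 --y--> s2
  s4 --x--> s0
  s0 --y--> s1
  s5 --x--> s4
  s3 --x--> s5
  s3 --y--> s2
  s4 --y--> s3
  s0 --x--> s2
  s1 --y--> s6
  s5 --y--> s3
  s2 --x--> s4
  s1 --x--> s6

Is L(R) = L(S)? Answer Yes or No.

The string xx is accepted by R but rejected by S.
So L(R) ≠ L(S).

No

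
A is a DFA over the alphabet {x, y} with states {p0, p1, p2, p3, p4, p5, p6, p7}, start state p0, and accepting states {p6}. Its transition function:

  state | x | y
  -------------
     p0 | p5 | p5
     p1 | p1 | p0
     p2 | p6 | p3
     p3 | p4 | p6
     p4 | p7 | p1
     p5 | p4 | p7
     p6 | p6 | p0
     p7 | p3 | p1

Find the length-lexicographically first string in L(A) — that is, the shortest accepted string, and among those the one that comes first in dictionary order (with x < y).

xyxy

A breadth-first search from p0 reaches an accepting state first via the path p0 → p5 → p7 → p3 → p6 on input xyxy.
No string of length < 4 is accepted (BFS exhausts all shorter strings without reaching an accepting state), and xyxy is the lexicographically least accepting string of length 4.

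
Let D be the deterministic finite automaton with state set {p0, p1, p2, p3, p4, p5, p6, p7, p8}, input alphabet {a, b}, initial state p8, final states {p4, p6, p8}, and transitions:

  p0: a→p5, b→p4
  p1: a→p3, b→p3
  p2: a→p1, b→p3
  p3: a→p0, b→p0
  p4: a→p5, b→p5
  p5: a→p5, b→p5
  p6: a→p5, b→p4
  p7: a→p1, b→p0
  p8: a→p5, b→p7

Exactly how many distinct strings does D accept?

The useful subgraph on states {p0, p1, p3, p4, p7, p8} is acyclic, so L(D) is finite; the longest accepting path visits 6 useful states, giving maximum string length 5.
Counting accepting paths from p8 by length: 1 of length 0, 1 of length 3, 4 of length 5. Total 6.

6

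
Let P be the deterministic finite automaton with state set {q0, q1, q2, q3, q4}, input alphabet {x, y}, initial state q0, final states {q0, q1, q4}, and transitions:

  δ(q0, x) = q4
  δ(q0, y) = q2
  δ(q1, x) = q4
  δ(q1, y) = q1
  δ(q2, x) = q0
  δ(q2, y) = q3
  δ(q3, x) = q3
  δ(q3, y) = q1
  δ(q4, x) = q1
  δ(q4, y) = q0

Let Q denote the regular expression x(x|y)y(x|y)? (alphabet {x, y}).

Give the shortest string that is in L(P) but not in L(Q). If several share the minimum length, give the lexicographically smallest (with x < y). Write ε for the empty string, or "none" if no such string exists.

The empty string ε is accepted by P but not by Q.
Since ε is the unique shortest string, it is the required witness.

ε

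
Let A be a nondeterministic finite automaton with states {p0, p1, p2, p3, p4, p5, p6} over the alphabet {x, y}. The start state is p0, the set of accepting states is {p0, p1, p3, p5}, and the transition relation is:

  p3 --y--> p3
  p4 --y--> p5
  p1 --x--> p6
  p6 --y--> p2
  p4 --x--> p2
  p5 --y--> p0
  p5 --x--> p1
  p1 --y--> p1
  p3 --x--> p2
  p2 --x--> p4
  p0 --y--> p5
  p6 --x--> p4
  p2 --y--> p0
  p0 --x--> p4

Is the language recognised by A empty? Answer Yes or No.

No

The empty string ε is accepted: the run p0 ends in the accepting state p0.
Since at least one string is accepted, L(A) is not empty.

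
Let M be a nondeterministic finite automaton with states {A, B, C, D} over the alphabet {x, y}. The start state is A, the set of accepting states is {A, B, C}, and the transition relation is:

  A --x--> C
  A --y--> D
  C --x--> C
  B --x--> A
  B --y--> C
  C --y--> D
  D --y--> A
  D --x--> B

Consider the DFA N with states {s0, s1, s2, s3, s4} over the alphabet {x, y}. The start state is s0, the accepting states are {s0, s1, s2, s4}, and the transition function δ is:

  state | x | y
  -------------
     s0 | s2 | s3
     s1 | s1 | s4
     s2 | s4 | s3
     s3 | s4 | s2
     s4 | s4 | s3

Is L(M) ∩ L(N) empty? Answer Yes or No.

No

The empty string ε is accepted by both M and N.
Hence L(M) ∩ L(N) ≠ ∅.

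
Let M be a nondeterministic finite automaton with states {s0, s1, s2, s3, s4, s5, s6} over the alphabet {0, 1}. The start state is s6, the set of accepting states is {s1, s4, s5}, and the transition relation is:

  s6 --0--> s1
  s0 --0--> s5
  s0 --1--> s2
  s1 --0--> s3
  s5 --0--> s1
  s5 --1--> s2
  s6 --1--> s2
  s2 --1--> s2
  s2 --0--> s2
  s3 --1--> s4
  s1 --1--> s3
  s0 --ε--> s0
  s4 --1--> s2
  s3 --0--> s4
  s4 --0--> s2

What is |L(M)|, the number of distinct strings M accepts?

The useful subgraph on states {s1, s3, s4, s6} is acyclic, so L(M) is finite; the longest accepting path visits 4 useful states, giving maximum string length 3.
Counting accepting paths from s6 by length: 1 of length 1, 4 of length 3. Total 5.

5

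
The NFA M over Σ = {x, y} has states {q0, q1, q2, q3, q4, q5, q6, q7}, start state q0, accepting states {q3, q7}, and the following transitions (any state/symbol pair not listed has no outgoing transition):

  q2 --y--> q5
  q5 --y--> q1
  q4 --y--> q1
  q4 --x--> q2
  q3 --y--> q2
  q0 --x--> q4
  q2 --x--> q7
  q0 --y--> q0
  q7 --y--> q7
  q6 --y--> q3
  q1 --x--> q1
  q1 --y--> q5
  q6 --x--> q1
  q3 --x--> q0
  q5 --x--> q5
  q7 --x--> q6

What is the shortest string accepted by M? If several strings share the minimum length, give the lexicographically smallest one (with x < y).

A breadth-first search from q0 reaches an accepting state first via the path q0 → q4 → q2 → q7 on input xxx.
No string of length < 3 is accepted (BFS exhausts all shorter strings without reaching an accepting state), and xxx is the lexicographically least accepting string of length 3.

xxx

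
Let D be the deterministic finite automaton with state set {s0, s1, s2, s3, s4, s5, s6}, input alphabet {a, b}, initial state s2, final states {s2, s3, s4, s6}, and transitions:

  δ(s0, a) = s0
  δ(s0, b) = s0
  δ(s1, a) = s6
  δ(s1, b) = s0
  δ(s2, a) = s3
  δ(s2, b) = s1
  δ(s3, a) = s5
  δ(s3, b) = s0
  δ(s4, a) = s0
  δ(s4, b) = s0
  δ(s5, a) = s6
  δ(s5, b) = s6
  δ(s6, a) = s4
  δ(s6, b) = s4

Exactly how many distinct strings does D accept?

The useful subgraph on states {s1, s2, s3, s4, s5, s6} is acyclic, so L(D) is finite; the longest accepting path visits 5 useful states, giving maximum string length 4.
Counting accepting paths from s2 by length: 1 of length 0, 1 of length 1, 1 of length 2, 4 of length 3, 4 of length 4. Total 11.

11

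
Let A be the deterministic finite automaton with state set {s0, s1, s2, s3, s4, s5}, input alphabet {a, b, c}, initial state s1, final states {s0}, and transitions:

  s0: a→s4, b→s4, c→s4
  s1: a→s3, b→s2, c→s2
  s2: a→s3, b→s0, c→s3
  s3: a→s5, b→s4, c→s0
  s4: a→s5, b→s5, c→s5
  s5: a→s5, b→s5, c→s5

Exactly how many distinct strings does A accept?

7

The useful subgraph on states {s0, s1, s2, s3} is acyclic, so L(A) is finite; the longest accepting path visits 4 useful states, giving maximum string length 3.
Counting accepting paths from s1 by length: 3 of length 2, 4 of length 3. Total 7.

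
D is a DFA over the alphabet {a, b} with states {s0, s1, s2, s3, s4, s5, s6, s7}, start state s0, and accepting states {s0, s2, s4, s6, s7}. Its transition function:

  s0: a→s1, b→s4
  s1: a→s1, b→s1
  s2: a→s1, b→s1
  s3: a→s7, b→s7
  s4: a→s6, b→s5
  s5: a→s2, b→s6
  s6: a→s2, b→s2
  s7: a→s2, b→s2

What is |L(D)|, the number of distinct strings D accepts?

9

The useful subgraph on states {s0, s2, s4, s5, s6} is acyclic, so L(D) is finite; the longest accepting path visits 5 useful states, giving maximum string length 4.
Counting accepting paths from s0 by length: 1 of length 0, 1 of length 1, 1 of length 2, 4 of length 3, 2 of length 4. Total 9.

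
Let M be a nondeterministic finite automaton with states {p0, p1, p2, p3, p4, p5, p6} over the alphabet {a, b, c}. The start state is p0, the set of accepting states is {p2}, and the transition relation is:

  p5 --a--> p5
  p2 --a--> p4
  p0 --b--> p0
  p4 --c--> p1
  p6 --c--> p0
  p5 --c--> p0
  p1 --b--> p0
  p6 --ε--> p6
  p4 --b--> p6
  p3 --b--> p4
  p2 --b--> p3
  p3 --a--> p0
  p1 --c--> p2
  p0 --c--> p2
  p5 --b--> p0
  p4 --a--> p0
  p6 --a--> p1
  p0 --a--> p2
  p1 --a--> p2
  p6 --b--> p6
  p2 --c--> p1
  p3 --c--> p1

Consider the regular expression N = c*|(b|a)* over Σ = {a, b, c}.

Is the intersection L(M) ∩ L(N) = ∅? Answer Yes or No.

No

The string a is accepted by both M and N.
Hence L(M) ∩ L(N) ≠ ∅.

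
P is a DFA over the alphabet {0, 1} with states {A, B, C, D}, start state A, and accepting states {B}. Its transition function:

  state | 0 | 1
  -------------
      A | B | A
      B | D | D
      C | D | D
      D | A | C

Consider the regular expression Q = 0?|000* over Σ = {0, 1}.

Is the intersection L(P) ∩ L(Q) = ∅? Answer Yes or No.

The string 0 is accepted by both P and Q.
Hence L(P) ∩ L(Q) ≠ ∅.

No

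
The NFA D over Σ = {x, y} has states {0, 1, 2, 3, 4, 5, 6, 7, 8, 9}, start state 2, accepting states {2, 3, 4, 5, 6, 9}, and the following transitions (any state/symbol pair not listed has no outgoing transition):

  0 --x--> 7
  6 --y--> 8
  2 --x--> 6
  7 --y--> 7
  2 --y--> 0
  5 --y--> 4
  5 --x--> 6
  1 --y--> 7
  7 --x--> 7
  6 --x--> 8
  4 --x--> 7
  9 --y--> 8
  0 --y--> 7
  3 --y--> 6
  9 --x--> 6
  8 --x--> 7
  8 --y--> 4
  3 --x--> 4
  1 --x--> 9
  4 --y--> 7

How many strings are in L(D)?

The useful subgraph on states {2, 4, 6, 8} is acyclic, so L(D) is finite; the longest accepting path visits 4 useful states, giving maximum string length 3.
Counting accepting paths from 2 by length: 1 of length 0, 1 of length 1, 2 of length 3. Total 4.

4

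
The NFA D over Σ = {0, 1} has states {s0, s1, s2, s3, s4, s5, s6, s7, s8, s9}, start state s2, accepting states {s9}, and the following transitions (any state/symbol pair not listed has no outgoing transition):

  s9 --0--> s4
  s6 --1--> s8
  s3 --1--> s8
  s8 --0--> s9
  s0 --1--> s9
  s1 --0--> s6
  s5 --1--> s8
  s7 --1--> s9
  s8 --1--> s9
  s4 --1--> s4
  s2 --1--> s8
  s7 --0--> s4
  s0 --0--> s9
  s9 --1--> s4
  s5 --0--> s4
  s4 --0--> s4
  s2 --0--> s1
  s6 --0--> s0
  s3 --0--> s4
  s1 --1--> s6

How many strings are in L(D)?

10

The useful subgraph on states {s0, s1, s2, s6, s8, s9} is acyclic, so L(D) is finite; the longest accepting path visits 5 useful states, giving maximum string length 4.
Counting accepting paths from s2 by length: 2 of length 2, 8 of length 4. Total 10.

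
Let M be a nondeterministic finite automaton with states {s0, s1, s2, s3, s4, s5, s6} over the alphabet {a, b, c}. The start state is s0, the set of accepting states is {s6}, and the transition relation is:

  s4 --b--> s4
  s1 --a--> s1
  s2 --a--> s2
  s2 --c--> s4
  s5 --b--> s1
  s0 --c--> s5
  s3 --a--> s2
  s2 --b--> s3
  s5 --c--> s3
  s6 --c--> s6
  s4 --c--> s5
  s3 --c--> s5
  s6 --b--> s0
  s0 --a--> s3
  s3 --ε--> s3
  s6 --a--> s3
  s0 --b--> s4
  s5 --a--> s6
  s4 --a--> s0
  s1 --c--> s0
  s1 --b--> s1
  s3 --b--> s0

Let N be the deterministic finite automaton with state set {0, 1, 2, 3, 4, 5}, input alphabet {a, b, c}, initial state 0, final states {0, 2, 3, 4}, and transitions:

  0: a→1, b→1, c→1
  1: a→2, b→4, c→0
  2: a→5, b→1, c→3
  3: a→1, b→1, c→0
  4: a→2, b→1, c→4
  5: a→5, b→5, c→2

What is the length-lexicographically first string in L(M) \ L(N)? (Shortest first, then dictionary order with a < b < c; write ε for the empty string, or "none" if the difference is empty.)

aca

The string aca is accepted by M but not by N.
No shorter string lies in the difference, and aca is the lexicographically first length-3 string in L(M) \ L(N).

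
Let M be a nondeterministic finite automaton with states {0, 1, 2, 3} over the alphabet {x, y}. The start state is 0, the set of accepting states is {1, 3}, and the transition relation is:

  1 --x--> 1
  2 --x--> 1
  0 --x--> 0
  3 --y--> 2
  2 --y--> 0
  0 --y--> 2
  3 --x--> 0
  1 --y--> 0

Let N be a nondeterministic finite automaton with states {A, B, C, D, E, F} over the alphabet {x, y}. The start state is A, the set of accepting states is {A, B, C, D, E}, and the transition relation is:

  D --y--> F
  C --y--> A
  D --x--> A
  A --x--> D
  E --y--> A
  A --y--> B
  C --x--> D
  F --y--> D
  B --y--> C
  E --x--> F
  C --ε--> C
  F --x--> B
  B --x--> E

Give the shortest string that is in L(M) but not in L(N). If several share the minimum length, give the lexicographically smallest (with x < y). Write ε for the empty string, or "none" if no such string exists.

The string yxx is accepted by M but not by N.
No shorter string lies in the difference, and yxx is the lexicographically first length-3 string in L(M) \ L(N).

yxx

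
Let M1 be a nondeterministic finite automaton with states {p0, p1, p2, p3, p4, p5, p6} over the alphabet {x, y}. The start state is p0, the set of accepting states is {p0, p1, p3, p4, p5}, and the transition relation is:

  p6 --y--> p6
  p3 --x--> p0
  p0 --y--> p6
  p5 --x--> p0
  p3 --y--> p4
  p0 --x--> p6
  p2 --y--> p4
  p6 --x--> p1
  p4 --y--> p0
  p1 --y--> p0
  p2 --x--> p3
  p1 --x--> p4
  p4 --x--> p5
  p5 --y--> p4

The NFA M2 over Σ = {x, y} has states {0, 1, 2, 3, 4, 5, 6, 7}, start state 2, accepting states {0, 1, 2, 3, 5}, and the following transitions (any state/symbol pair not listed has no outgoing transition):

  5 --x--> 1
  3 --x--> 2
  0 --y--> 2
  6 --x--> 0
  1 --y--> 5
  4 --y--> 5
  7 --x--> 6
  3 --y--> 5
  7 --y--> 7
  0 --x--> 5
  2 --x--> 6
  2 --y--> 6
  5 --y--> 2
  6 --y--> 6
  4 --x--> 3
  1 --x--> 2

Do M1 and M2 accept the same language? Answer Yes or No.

Yes

Exploring the product automaton M1 × M2 from the start pair (p0, 2), following both machines on each input symbol, reaches 5 state pairs: (p0, 2), (p6, 6), (p1, 0), (p4, 5), (p5, 1).
M1 accepts in {p0, p1, p3, p4, p5} and M2 accepts in {0, 1, 2, 3, 5}. In every reachable pair the two components are either both accepting — (p0, 2), (p1, 0), (p4, 5), (p5, 1) — or both non-accepting, so no string is accepted by exactly one of the machines: L(M1) \ L(M2) and L(M2) \ L(M1) are both empty.
Hence every string is accepted by M1 iff it is accepted by M2, and the two languages coincide.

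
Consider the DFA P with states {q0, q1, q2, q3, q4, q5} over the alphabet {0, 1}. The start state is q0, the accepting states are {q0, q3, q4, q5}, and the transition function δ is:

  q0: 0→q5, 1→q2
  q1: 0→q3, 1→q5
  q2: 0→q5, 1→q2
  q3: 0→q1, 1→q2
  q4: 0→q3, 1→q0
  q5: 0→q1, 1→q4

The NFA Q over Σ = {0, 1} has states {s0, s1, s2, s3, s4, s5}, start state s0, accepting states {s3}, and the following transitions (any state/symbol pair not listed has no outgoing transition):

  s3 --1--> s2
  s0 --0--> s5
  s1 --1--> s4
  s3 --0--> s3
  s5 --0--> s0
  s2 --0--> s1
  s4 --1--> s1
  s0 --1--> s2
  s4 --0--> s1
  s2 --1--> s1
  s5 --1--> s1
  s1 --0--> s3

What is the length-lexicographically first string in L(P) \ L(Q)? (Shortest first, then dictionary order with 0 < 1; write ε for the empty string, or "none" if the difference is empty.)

ε

The empty string ε is accepted by P but not by Q.
Since ε is the unique shortest string, it is the required witness.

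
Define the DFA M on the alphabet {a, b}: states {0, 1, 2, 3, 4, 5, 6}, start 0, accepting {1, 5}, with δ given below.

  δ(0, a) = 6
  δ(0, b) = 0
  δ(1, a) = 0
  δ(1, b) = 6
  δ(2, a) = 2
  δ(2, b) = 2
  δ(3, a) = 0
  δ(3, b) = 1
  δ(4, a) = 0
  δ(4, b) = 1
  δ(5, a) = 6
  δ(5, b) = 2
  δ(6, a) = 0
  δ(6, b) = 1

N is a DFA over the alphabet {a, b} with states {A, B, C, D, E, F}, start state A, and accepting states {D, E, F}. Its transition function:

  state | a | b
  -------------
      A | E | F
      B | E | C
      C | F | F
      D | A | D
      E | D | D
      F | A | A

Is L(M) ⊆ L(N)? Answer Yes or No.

Yes

Exploring the product automaton M × N from the start pair (0, A), following both machines on each input symbol, reaches 9 state pairs: (0, A), (6, E), (0, F), (0, D), (1, D), (6, A), (6, D), (0, E), (1, F).
M accepts in {1, 5} and N accepts in {D, E, F}. The reachable pairs whose M-component is accepting are (1, D), (1, F); in each of them the N-component is accepting too, so the product for L(M) \ L(N) (M-component accepting, N-component rejecting) has no reachable accepting pair and the difference is empty.
Hence every string in L(M) is also in L(N).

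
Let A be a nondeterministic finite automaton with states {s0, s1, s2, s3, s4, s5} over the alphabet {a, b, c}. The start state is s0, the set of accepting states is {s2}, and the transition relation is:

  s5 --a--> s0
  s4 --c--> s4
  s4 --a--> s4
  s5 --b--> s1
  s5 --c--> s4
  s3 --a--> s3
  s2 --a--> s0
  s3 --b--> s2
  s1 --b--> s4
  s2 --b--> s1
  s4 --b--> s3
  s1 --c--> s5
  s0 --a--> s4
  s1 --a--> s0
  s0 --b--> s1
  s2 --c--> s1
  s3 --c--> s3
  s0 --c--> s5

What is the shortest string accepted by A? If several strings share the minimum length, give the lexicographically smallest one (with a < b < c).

A breadth-first search from s0 reaches an accepting state first via the path s0 → s4 → s3 → s2 on input abb.
No string of length < 3 is accepted (BFS exhausts all shorter strings without reaching an accepting state), and abb is the lexicographically least accepting string of length 3.

abb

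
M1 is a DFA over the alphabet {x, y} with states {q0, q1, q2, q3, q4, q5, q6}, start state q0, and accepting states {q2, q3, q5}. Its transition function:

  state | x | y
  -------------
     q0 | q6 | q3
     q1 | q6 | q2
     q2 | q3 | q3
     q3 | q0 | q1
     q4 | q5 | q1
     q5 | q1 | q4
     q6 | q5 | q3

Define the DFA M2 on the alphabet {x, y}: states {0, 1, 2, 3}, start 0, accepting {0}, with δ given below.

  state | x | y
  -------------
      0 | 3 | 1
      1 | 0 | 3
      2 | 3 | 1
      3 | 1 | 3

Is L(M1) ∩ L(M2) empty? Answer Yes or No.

The string yyxx is accepted by both M1 and M2.
Hence L(M1) ∩ L(M2) ≠ ∅.

No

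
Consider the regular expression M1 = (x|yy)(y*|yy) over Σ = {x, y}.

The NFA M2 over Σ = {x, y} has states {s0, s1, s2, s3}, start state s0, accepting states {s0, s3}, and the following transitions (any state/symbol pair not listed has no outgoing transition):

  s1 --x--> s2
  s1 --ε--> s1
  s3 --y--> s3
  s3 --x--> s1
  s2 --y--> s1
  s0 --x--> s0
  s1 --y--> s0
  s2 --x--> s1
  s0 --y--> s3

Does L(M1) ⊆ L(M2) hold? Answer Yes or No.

Converting the expression M1 to a DFA (subset construction, then merging equivalent states) gives the minimal DFA with states {r0, r1, r2, r3}, start state r0, accepting states {r1} and transitions r0: x→r1, y→r2; r1: x→r3, y→r1; r2: x→r3, y→r1; r3: x→r3, y→r3.
Exploring the product automaton M1 × M2 from the start pair (r0, s0), following both machines on each input symbol, reaches 8 state pairs: (r0, s0), (r1, s0), (r2, s3), (r3, s0), (r1, s3), (r3, s1), (r3, s3), (r3, s2).
M1 accepts in {r1} and M2 accepts in {s0, s3}. The reachable pairs whose M1-component is accepting are (r1, s0), (r1, s3); in each of them the M2-component is accepting too, so the product for L(M1) \ L(M2) (M1-component accepting, M2-component rejecting) has no reachable accepting pair and the difference is empty.
Hence every string in L(M1) is also in L(M2).

Yes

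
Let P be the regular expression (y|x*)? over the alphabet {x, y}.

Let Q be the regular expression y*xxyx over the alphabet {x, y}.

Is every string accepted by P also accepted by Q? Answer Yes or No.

The empty string ε is in L(P) but not in L(Q).
So L(P) ⊄ L(Q).

No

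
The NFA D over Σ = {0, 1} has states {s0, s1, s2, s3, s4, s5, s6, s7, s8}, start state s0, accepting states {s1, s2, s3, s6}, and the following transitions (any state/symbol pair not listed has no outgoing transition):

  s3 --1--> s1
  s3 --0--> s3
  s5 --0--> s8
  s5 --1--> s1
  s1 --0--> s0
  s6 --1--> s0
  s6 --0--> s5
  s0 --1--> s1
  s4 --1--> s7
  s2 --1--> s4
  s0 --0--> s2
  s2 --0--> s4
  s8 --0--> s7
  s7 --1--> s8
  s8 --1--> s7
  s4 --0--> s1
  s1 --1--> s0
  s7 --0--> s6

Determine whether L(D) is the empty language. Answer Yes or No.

No

The string 0 is accepted: the run s0 → s2 ends in the accepting state s2.
Since at least one string is accepted, L(D) is not empty.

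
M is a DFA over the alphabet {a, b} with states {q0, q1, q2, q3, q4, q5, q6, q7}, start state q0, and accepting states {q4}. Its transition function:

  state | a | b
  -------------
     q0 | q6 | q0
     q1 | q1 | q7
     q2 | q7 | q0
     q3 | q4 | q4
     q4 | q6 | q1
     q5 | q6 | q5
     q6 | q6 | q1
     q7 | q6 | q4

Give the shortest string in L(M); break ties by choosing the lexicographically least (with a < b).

abbb

A breadth-first search from q0 reaches an accepting state first via the path q0 → q6 → q1 → q7 → q4 on input abbb.
No string of length < 4 is accepted (BFS exhausts all shorter strings without reaching an accepting state), and abbb is the lexicographically least accepting string of length 4.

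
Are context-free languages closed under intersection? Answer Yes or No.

No

{aⁿbⁿcᵐ : m,n≥0} and {aᵐbⁿcⁿ : m,n≥0} are both context-free, but their intersection {aⁿbⁿcⁿ : n≥0} is not (pumping lemma).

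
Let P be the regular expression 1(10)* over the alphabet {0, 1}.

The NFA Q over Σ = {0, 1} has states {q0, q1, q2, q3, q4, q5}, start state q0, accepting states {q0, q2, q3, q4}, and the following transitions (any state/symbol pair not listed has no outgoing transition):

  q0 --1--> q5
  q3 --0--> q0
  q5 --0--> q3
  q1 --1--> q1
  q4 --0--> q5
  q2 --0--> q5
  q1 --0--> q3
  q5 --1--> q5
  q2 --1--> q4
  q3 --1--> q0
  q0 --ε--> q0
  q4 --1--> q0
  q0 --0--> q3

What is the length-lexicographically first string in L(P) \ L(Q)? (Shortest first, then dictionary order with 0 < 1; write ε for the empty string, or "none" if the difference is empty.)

1

The string 1 is accepted by P but not by Q.
No shorter string lies in the difference, and 1 is the lexicographically first length-1 string in L(P) \ L(Q).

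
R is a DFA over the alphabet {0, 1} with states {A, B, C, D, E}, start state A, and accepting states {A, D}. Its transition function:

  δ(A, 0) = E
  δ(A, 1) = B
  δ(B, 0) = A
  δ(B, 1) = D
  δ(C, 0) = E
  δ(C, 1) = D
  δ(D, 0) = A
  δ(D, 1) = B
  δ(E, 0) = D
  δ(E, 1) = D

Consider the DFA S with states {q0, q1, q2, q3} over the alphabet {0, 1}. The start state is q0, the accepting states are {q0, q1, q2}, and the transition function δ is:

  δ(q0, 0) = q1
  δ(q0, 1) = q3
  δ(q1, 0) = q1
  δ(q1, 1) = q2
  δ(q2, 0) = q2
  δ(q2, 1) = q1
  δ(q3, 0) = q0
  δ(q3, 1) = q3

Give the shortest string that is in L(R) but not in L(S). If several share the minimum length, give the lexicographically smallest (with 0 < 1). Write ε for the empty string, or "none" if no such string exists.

11

The string 11 is accepted by R but not by S.
No shorter string lies in the difference, and 11 is the lexicographically first length-2 string in L(R) \ L(S).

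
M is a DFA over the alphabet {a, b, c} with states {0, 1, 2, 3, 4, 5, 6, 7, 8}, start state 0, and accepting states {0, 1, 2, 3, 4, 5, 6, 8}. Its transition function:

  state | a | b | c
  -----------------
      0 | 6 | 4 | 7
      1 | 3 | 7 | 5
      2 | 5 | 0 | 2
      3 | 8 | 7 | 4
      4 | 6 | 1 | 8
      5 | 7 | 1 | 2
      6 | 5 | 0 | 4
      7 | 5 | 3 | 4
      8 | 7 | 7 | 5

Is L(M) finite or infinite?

infinite

State 8 is reachable from the start and can reach an accepting state, and it lies on the cycle 8 → 5 → 1 → 3 → 8.
Traversing that cycle any number of times yields accepted strings of unbounded length, so the language is infinite.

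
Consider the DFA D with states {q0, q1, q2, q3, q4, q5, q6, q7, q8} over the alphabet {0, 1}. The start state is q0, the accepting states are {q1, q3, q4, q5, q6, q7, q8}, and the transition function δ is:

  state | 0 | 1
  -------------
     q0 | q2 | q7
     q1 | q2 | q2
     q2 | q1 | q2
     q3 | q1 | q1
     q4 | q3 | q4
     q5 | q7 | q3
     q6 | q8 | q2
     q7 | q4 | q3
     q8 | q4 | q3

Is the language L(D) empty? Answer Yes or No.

No

The string 1 is accepted: the run q0 → q7 ends in the accepting state q7.
Since at least one string is accepted, L(D) is not empty.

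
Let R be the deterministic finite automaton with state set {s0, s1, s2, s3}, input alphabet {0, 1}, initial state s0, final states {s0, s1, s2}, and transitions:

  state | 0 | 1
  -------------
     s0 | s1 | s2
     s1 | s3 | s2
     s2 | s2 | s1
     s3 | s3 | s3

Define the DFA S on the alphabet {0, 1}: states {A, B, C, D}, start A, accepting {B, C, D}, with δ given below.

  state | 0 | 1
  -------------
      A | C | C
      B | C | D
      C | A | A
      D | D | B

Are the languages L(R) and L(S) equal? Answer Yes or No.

No

The empty string ε is accepted by R but rejected by S.
So L(R) ≠ L(S).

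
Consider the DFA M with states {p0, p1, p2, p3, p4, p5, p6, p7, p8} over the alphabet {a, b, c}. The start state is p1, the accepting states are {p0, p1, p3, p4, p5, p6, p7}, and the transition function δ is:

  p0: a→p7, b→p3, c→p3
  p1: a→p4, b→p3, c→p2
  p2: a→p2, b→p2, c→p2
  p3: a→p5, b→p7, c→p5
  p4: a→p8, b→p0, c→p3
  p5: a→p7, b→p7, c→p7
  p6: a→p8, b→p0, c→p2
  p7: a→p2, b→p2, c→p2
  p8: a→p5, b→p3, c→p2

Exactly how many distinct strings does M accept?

58

The useful subgraph on states {p0, p1, p3, p4, p5, p7, p8} is acyclic, so L(M) is finite; the longest accepting path visits 6 useful states, giving maximum string length 5.
Counting accepting paths from p1 by length: 1 of length 0, 2 of length 1, 5 of length 2, 14 of length 3, 18 of length 4, 18 of length 5. Total 58.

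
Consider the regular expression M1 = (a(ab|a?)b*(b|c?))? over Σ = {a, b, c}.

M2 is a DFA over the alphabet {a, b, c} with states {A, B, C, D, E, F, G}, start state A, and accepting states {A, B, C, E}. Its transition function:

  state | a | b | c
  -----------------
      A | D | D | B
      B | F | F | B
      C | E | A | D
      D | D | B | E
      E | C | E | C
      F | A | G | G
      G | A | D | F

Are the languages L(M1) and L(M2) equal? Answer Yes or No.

No

The string a is accepted by M1 but rejected by M2.
So L(M1) ≠ L(M2).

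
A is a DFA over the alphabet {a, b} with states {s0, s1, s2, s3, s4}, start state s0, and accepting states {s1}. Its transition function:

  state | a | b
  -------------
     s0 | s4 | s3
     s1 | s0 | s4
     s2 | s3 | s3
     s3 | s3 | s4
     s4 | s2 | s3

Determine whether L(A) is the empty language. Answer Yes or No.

Yes

The states reachable from the start state are {s0, s2, s3, s4}.
None of the accepting states {s1} is reachable, so no string is accepted and L(A) = ∅.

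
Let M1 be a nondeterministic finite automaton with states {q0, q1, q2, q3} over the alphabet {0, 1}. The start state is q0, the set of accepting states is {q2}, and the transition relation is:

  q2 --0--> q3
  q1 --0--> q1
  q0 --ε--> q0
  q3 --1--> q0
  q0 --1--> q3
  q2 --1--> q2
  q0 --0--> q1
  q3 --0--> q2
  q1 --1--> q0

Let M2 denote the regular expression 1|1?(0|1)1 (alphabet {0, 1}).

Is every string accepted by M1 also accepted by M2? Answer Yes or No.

The string 10 is in L(M1) but not in L(M2).
So L(M1) ⊄ L(M2).

No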